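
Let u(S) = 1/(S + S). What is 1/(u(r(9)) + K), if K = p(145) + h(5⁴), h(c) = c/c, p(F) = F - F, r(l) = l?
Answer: 18/19 ≈ 0.94737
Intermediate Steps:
p(F) = 0
h(c) = 1
K = 1 (K = 0 + 1 = 1)
u(S) = 1/(2*S)
1/(u(r(9)) + K) = 1/((½)/9 + 1) = 1/((½)*(⅑) + 1) = 1/(1/18 + 1) = 1/(19/18) = 18/19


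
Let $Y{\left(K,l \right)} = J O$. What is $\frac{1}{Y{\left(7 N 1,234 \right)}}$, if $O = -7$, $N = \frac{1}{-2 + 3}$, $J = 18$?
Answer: $- \frac{1}{126} \approx -0.0079365$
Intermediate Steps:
$N = 1$ ($N = 1^{-1} = 1$)
$Y{\left(K,l \right)} = -126$ ($Y{\left(K,l \right)} = 18 \left(-7\right) = -126$)
$\frac{1}{Y{\left(7 N 1,234 \right)}} = \frac{1}{-126} = - \frac{1}{126}$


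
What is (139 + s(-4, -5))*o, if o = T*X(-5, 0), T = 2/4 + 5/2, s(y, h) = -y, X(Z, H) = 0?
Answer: 0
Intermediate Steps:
T = 3 (T = 2*(1/4) + 5*(1/2) = 1/2 + 5/2 = 3)
o = 0 (o = 3*0 = 0)
(139 + s(-4, -5))*o = (139 - 1*(-4))*0 = (139 + 4)*0 = 143*0 = 0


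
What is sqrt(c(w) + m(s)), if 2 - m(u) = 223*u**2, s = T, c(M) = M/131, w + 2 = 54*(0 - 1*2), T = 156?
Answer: 2*I*sqrt(23282872874)/131 ≈ 2329.6*I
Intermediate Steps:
w = -110 (w = -2 + 54*(0 - 1*2) = -2 + 54*(0 - 2) = -2 + 54*(-2) = -2 - 108 = -110)
c(M) = M/131 (c(M) = M*(1/131) = M/131)
s = 156
m(u) = 2 - 223*u**2
sqrt(c(w) + m(s)) = sqrt((1/131)*(-110) + (2 - 223*156**2)) = sqrt(-110/131 + (2 - 223*24336)) = sqrt(-110/131 + (2 - 5426928)) = sqrt(-110/131 - 5426926) = sqrt(-710927416/131) = 2*I*sqrt(23282872874)/131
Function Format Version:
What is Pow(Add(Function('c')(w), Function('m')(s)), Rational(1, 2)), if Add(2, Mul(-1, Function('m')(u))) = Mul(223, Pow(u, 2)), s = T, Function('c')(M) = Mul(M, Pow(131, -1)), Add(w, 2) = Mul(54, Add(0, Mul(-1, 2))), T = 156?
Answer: Mul(Rational(2, 131), I, Pow(23282872874, Rational(1, 2))) ≈ Mul(2329.6, I)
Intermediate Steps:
w = -110 (w = Add(-2, Mul(54, Add(0, Mul(-1, 2)))) = Add(-2, Mul(54, Add(0, -2))) = Add(-2, Mul(54, -2)) = Add(-2, -108) = -110)
Function('c')(M) = Mul(Rational(1, 131), M) (Function('c')(M) = Mul(M, Rational(1, 131)) = Mul(Rational(1, 131), M))
s = 156
Function('m')(u) = Add(2, Mul(-223, Pow(u, 2))) (Function('m')(u) = Add(2, Mul(-1, Mul(223, Pow(u, 2)))) = Add(2, Mul(-223, Pow(u, 2))))
Pow(Add(Function('c')(w), Function('m')(s)), Rational(1, 2)) = Pow(Add(Mul(Rational(1, 131), -110), Add(2, Mul(-223, Pow(156, 2)))), Rational(1, 2)) = Pow(Add(Rational(-110, 131), Add(2, Mul(-223, 24336))), Rational(1, 2)) = Pow(Add(Rational(-110, 131), Add(2, -5426928)), Rational(1, 2)) = Pow(Add(Rational(-110, 131), -5426926), Rational(1, 2)) = Pow(Rational(-710927416, 131), Rational(1, 2)) = Mul(Rational(2, 131), I, Pow(23282872874, Rational(1, 2)))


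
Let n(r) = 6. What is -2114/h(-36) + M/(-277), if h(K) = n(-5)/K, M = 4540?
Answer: 3508928/277 ≈ 12668.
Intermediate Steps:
h(K) = 6/K
-2114/h(-36) + M/(-277) = -2114/(6/(-36)) + 4540/(-277) = -2114/(6*(-1/36)) + 4540*(-1/277) = -2114/(-⅙) - 4540/277 = -2114*(-6) - 4540/277 = 12684 - 4540/277 = 3508928/277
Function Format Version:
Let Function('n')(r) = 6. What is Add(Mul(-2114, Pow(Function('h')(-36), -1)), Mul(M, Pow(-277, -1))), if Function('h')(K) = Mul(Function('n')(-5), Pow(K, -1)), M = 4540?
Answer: Rational(3508928, 277) ≈ 12668.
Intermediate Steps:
Function('h')(K) = Mul(6, Pow(K, -1))
Add(Mul(-2114, Pow(Function('h')(-36), -1)), Mul(M, Pow(-277, -1))) = Add(Mul(-2114, Pow(Mul(6, Pow(-36, -1)), -1)), Mul(4540, Pow(-277, -1))) = Add(Mul(-2114, Pow(Mul(6, Rational(-1, 36)), -1)), Mul(4540, Rational(-1, 277))) = Add(Mul(-2114, Pow(Rational(-1, 6), -1)), Rational(-4540, 277)) = Add(Mul(-2114, -6), Rational(-4540, 277)) = Add(12684, Rational(-4540, 277)) = Rational(3508928, 277)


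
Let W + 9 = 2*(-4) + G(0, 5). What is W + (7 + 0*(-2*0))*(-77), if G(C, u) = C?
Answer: -556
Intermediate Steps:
W = -17 (W = -9 + (2*(-4) + 0) = -9 + (-8 + 0) = -9 - 8 = -17)
W + (7 + 0*(-2*0))*(-77) = -17 + (7 + 0*(-2*0))*(-77) = -17 + (7 + 0*0)*(-77) = -17 + (7 + 0)*(-77) = -17 + 7*(-77) = -17 - 539 = -556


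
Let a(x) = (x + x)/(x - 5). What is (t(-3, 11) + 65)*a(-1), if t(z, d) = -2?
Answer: 21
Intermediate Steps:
a(x) = 2*x/(-5 + x) (a(x) = (2*x)/(-5 + x) = 2*x/(-5 + x))
(t(-3, 11) + 65)*a(-1) = (-2 + 65)*(2*(-1)/(-5 - 1)) = 63*(2*(-1)/(-6)) = 63*(2*(-1)*(-1/6)) = 63*(1/3) = 21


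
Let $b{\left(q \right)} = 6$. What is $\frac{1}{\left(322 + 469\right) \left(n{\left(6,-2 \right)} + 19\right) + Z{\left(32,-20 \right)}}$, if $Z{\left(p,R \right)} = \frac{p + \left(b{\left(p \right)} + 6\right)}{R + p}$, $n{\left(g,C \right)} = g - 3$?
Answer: $\frac{3}{52217} \approx 5.7453 \cdot 10^{-5}$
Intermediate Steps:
$n{\left(g,C \right)} = -3 + g$
$Z{\left(p,R \right)} = \frac{12 + p}{R + p}$ ($Z{\left(p,R \right)} = \frac{p + \left(6 + 6\right)}{R + p} = \frac{p + 12}{R + p} = \frac{12 + p}{R + p}$)
$\frac{1}{\left(322 + 469\right) \left(n{\left(6,-2 \right)} + 19\right) + Z{\left(32,-20 \right)}} = \frac{1}{\left(322 + 469\right) \left(\left(-3 + 6\right) + 19\right) + \frac{12 + 32}{-20 + 32}} = \frac{1}{791 \left(3 + 19\right) + \frac{1}{12} \cdot 44} = \frac{1}{791 \cdot 22 + \frac{1}{12} \cdot 44} = \frac{1}{17402 + \frac{11}{3}} = \frac{1}{\frac{52217}{3}} = \frac{3}{52217}$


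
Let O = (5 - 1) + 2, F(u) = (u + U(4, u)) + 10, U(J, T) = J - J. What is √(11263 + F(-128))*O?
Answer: 6*√11145 ≈ 633.42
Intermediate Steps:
U(J, T) = 0
F(u) = 10 + u (F(u) = (u + 0) + 10 = u + 10 = 10 + u)
O = 6 (O = 4 + 2 = 6)
√(11263 + F(-128))*O = √(11263 + (10 - 128))*6 = √(11263 - 118)*6 = √11145*6 = 6*√11145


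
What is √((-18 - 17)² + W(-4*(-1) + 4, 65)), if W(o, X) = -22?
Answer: √1203 ≈ 34.684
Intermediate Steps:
√((-18 - 17)² + W(-4*(-1) + 4, 65)) = √((-18 - 17)² - 22) = √((-35)² - 22) = √(1225 - 22) = √1203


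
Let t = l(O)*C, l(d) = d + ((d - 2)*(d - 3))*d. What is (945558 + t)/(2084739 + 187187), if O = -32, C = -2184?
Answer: 42091083/1135963 ≈ 37.053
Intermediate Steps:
l(d) = d + d*(-3 + d)*(-2 + d) (l(d) = d + ((-2 + d)*(-3 + d))*d = d + ((-3 + d)*(-2 + d))*d = d + d*(-3 + d)*(-2 + d))
t = 83236608 (t = -32*(7 + (-32)**2 - 5*(-32))*(-2184) = -32*(7 + 1024 + 160)*(-2184) = -32*1191*(-2184) = -38112*(-2184) = 83236608)
(945558 + t)/(2084739 + 187187) = (945558 + 83236608)/(2084739 + 187187) = 84182166/2271926 = 84182166*(1/2271926) = 42091083/1135963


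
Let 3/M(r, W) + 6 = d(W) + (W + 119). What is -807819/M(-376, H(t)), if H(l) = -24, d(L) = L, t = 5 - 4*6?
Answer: -17502745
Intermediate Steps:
t = -19 (t = 5 - 24 = -19)
M(r, W) = 3/(113 + 2*W) (M(r, W) = 3/(-6 + (W + (W + 119))) = 3/(-6 + (W + (119 + W))) = 3/(-6 + (119 + 2*W)) = 3/(113 + 2*W))
-807819/M(-376, H(t)) = -807819/(3/(113 + 2*(-24))) = -807819/(3/(113 - 48)) = -807819/(3/65) = -807819/(3*(1/65)) = -807819/3/65 = -807819*65/3 = -17502745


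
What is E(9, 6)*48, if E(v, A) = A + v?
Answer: 720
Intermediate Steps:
E(9, 6)*48 = (6 + 9)*48 = 15*48 = 720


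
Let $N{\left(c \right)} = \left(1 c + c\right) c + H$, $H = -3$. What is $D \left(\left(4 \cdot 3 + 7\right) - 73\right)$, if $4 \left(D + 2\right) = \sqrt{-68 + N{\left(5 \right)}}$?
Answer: $108 - \frac{27 i \sqrt{21}}{2} \approx 108.0 - 61.865 i$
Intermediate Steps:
$N{\left(c \right)} = -3 + 2 c^{2}$ ($N{\left(c \right)} = \left(1 c + c\right) c - 3 = \left(c + c\right) c - 3 = 2 c c - 3 = 2 c^{2} - 3 = -3 + 2 c^{2}$)
$D = -2 + \frac{i \sqrt{21}}{4}$ ($D = -2 + \frac{\sqrt{-68 - \left(3 - 2 \cdot 5^{2}\right)}}{4} = -2 + \frac{\sqrt{-68 + \left(-3 + 2 \cdot 25\right)}}{4} = -2 + \frac{\sqrt{-68 + \left(-3 + 50\right)}}{4} = -2 + \frac{\sqrt{-68 + 47}}{4} = -2 + \frac{\sqrt{-21}}{4} = -2 + \frac{i \sqrt{21}}{4} \approx -2.0 + 1.1456 i$)
$D \left(\left(4 \cdot 3 + 7\right) - 73\right) = \left(-2 + \frac{i \sqrt{21}}{4}\right) \left(\left(4 \cdot 3 + 7\right) - 73\right) = \left(-2 + \frac{i \sqrt{21}}{4}\right) \left(\left(12 + 7\right) - 73\right) = \left(-2 + \frac{i \sqrt{21}}{4}\right) \left(19 - 73\right) = \left(-2 + \frac{i \sqrt{21}}{4}\right) \left(-54\right) = 108 - \frac{27 i \sqrt{21}}{2}$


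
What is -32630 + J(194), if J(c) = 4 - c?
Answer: -32820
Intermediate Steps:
-32630 + J(194) = -32630 + (4 - 1*194) = -32630 + (4 - 194) = -32630 - 190 = -32820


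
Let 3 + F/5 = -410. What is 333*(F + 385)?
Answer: -559440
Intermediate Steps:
F = -2065 (F = -15 + 5*(-410) = -15 - 2050 = -2065)
333*(F + 385) = 333*(-2065 + 385) = 333*(-1680) = -559440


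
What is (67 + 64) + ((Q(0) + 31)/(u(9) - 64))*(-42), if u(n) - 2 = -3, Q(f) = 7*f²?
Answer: 9817/65 ≈ 151.03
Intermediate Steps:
u(n) = -1 (u(n) = 2 - 3 = -1)
(67 + 64) + ((Q(0) + 31)/(u(9) - 64))*(-42) = (67 + 64) + ((7*0² + 31)/(-1 - 64))*(-42) = 131 + ((7*0 + 31)/(-65))*(-42) = 131 + ((0 + 31)*(-1/65))*(-42) = 131 + (31*(-1/65))*(-42) = 131 - 31/65*(-42) = 131 + 1302/65 = 9817/65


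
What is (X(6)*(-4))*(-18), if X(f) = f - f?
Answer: 0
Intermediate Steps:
X(f) = 0
(X(6)*(-4))*(-18) = (0*(-4))*(-18) = 0*(-18) = 0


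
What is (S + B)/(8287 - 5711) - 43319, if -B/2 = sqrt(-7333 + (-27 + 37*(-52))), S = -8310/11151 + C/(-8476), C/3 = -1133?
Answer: -3515667479769685/81157632192 - I*sqrt(2321)/644 ≈ -43319.0 - 0.074809*I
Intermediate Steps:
C = -3399 (C = 3*(-1133) = -3399)
S = -10844437/31505292 (S = -8310/11151 - 3399/(-8476) = -8310*1/11151 - 3399*(-1/8476) = -2770/3717 + 3399/8476 = -10844437/31505292 ≈ -0.34421)
B = -4*I*sqrt(2321) (B = -2*sqrt(-7333 + (-27 + 37*(-52))) = -2*sqrt(-7333 + (-27 - 1924)) = -2*sqrt(-7333 - 1951) = -4*I*sqrt(2321) ≈ -192.71*I)
(S + B)/(8287 - 5711) - 43319 = (-10844437/31505292 - 4*I*sqrt(2321))/(8287 - 5711) - 43319 = (-10844437/31505292 - 4*I*sqrt(2321))/2576 - 43319 = (-10844437/31505292 - 4*I*sqrt(2321))*(1/2576) - 43319 = (-10844437/81157632192 - I*sqrt(2321)/644) - 43319 = -3515667479769685/81157632192 - I*sqrt(2321)/644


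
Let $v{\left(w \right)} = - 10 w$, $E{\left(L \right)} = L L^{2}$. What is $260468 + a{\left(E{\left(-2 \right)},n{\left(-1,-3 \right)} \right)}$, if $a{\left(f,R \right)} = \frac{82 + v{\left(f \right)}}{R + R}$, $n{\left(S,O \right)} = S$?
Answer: $260387$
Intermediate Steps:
$E{\left(L \right)} = L^{3}$
$a{\left(f,R \right)} = \frac{82 - 10 f}{2 R}$ ($a{\left(f,R \right)} = \frac{82 - 10 f}{R + R} = \frac{82 - 10 f}{2 R}$)
$260468 + a{\left(E{\left(-2 \right)},n{\left(-1,-3 \right)} \right)} = 260468 + \frac{41 - 5 \left(-2\right)^{3}}{-1} = 260468 - \left(41 - -40\right) = 260468 - \left(41 + 40\right) = 260468 - 81 = 260387$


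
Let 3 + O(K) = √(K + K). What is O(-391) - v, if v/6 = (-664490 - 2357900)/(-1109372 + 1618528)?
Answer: 4151718/127289 + I*√782 ≈ 32.616 + 27.964*I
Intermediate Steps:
O(K) = -3 + √2*√K (O(K) = -3 + √(K + K) = -3 + √(2*K) = -3 + √2*√K)
v = -4533585/127289 (v = 6*((-664490 - 2357900)/(-1109372 + 1618528)) = 6*(-3022390/509156) = 6*(-3022390*1/509156) = 6*(-1511195/254578) = -4533585/127289 ≈ -35.616)
O(-391) - v = (-3 + √2*√(-391)) - 1*(-4533585/127289) = (-3 + √2*(I*√391)) + 4533585/127289 = (-3 + I*√782) + 4533585/127289 = 4151718/127289 + I*√782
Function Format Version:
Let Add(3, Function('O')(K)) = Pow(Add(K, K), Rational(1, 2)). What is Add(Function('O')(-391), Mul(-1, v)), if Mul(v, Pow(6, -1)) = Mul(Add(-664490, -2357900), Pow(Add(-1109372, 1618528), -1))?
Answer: Add(Rational(4151718, 127289), Mul(I, Pow(782, Rational(1, 2)))) ≈ Add(32.616, Mul(27.964, I))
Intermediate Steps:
Function('O')(K) = Add(-3, Mul(Pow(2, Rational(1, 2)), Pow(K, Rational(1, 2)))) (Function('O')(K) = Add(-3, Pow(Add(K, K), Rational(1, 2))) = Add(-3, Pow(Mul(2, K), Rational(1, 2))) = Add(-3, Mul(Pow(2, Rational(1, 2)), Pow(K, Rational(1, 2)))))
v = Rational(-4533585, 127289) (v = Mul(6, Mul(Add(-664490, -2357900), Pow(Add(-1109372, 1618528), -1))) = Mul(6, Mul(-3022390, Pow(509156, -1))) = Mul(6, Mul(-3022390, Rational(1, 509156))) = Mul(6, Rational(-1511195, 254578)) = Rational(-4533585, 127289) ≈ -35.616)
Add(Function('O')(-391), Mul(-1, v)) = Add(Add(-3, Mul(Pow(2, Rational(1, 2)), Pow(-391, Rational(1, 2)))), Mul(-1, Rational(-4533585, 127289))) = Add(Add(-3, Mul(Pow(2, Rational(1, 2)), Mul(I, Pow(391, Rational(1, 2))))), Rational(4533585, 127289)) = Add(Add(-3, Mul(I, Pow(782, Rational(1, 2)))), Rational(4533585, 127289)) = Add(Rational(4151718, 127289), Mul(I, Pow(782, Rational(1, 2))))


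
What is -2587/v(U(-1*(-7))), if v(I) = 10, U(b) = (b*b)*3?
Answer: -2587/10 ≈ -258.70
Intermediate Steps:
U(b) = 3*b**2 (U(b) = b**2*3 = 3*b**2)
-2587/v(U(-1*(-7))) = -2587/10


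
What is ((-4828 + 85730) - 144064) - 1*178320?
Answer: -241482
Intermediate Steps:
((-4828 + 85730) - 144064) - 1*178320 = (80902 - 144064) - 178320 = -63162 - 178320 = -241482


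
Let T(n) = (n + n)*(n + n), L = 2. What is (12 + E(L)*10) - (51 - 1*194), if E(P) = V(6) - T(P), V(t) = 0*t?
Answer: -5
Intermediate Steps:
V(t) = 0
T(n) = 4*n² (T(n) = (2*n)*(2*n) = 4*n²)
E(P) = -4*P² (E(P) = 0 - 4*P² = -4*P²)
(12 + E(L)*10) - (51 - 1*194) = (12 - 4*2²*10) - (51 - 1*194) = (12 - 4*4*10) - (51 - 194) = (12 - 16*10) - 1*(-143) = (12 - 160) + 143 = -148 + 143 = -5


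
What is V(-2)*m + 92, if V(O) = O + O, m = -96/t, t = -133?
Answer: 11852/133 ≈ 89.113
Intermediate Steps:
m = 96/133 (m = -96/(-133) = -96*(-1/133) = 96/133 ≈ 0.72180)
V(O) = 2*O
V(-2)*m + 92 = (2*(-2))*(96/133) + 92 = -4*96/133 + 92 = -384/133 + 92 = 11852/133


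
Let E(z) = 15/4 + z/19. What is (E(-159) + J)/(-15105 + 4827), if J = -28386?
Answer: 239743/86792 ≈ 2.7623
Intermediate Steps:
E(z) = 15/4 + z/19 (E(z) = 15*(¼) + z*(1/19) = 15/4 + z/19)
(E(-159) + J)/(-15105 + 4827) = ((15/4 + (1/19)*(-159)) - 28386)/(-15105 + 4827) = ((15/4 - 159/19) - 28386)/(-10278) = (-351/76 - 28386)*(-1/10278) = -2157687/76*(-1/10278) = 239743/86792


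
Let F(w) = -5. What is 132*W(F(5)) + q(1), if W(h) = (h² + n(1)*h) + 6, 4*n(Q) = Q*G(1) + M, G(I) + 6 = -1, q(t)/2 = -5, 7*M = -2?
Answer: 36989/7 ≈ 5284.1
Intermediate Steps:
M = -2/7 (M = (⅐)*(-2) = -2/7 ≈ -0.28571)
q(t) = -10 (q(t) = 2*(-5) = -10)
G(I) = -7 (G(I) = -6 - 1 = -7)
n(Q) = -1/14 - 7*Q/4 (n(Q) = (Q*(-7) - 2/7)/4 = (-7*Q - 2/7)/4 = (-2/7 - 7*Q)/4 = -1/14 - 7*Q/4)
W(h) = 6 + h² - 51*h/28 (W(h) = (h² + (-1/14 - 7/4*1)*h) + 6 = (h² + (-1/14 - 7/4)*h) + 6 = (h² - 51*h/28) + 6 = 6 + h² - 51*h/28)
132*W(F(5)) + q(1) = 132*(6 + (-5)² - 51/28*(-5)) - 10 = 132*(6 + 25 + 255/28) - 10 = 132*(1123/28) - 10 = 37059/7 - 10 = 36989/7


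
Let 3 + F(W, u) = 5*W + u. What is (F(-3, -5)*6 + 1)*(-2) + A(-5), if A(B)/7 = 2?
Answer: 288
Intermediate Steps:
A(B) = 14 (A(B) = 7*2 = 14)
F(W, u) = -3 + u + 5*W (F(W, u) = -3 + (5*W + u) = -3 + (u + 5*W) = -3 + u + 5*W)
(F(-3, -5)*6 + 1)*(-2) + A(-5) = ((-3 - 5 + 5*(-3))*6 + 1)*(-2) + 14 = ((-3 - 5 - 15)*6 + 1)*(-2) + 14 = (-23*6 + 1)*(-2) + 14 = (-138 + 1)*(-2) + 14 = -137*(-2) + 14 = 274 + 14 = 288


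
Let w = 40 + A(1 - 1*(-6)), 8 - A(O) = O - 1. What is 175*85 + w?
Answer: 14917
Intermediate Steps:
A(O) = 9 - O (A(O) = 8 - (O - 1) = 8 - (-1 + O) = 8 + (1 - O) = 9 - O)
w = 42 (w = 40 + (9 - (1 - 1*(-6))) = 40 + (9 - (1 + 6)) = 40 + (9 - 1*7) = 40 + (9 - 7) = 40 + 2 = 42)
175*85 + w = 175*85 + 42 = 14875 + 42 = 14917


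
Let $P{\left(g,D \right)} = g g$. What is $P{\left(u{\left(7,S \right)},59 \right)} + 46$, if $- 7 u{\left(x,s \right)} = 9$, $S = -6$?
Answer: $\frac{2335}{49} \approx 47.653$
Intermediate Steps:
$u{\left(x,s \right)} = - \frac{9}{7}$ ($u{\left(x,s \right)} = \left(- \frac{1}{7}\right) 9 = - \frac{9}{7}$)
$P{\left(g,D \right)} = g^{2}$
$P{\left(u{\left(7,S \right)},59 \right)} + 46 = \left(- \frac{9}{7}\right)^{2} + 46 = \frac{81}{49} + 46 = \frac{2335}{49}$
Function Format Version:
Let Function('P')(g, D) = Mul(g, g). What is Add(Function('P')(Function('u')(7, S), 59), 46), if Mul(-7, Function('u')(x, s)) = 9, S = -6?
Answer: Rational(2335, 49) ≈ 47.653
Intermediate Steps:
Function('u')(x, s) = Rational(-9, 7) (Function('u')(x, s) = Mul(Rational(-1, 7), 9) = Rational(-9, 7))
Function('P')(g, D) = Pow(g, 2)
Add(Function('P')(Function('u')(7, S), 59), 46) = Add(Pow(Rational(-9, 7), 2), 46) = Add(Rational(81, 49), 46) = Rational(2335, 49)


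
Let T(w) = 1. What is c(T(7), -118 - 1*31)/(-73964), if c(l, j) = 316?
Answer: -79/18491 ≈ -0.0042723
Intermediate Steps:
c(T(7), -118 - 1*31)/(-73964) = 316/(-73964) = 316*(-1/73964) = -79/18491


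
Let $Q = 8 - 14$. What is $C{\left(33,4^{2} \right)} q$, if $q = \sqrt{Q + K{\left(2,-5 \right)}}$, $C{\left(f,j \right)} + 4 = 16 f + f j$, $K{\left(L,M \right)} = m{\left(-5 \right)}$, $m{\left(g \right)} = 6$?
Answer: $0$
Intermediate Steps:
$K{\left(L,M \right)} = 6$
$Q = -6$ ($Q = 8 - 14 = -6$)
$C{\left(f,j \right)} = -4 + 16 f + f j$ ($C{\left(f,j \right)} = -4 + \left(16 f + f j\right) = -4 + 16 f + f j$)
$q = 0$ ($q = \sqrt{-6 + 6} = \sqrt{0} = 0$)
$C{\left(33,4^{2} \right)} q = \left(-4 + 16 \cdot 33 + 33 \cdot 4^{2}\right) 0 = \left(-4 + 528 + 33 \cdot 16\right) 0 = \left(-4 + 528 + 528\right) 0 = 1052 \cdot 0 = 0$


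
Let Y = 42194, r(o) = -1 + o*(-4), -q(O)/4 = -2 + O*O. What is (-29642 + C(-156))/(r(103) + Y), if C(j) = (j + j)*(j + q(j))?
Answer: 30387862/41781 ≈ 727.31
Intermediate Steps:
q(O) = 8 - 4*O² (q(O) = -4*(-2 + O*O) = -4*(-2 + O²) = 8 - 4*O²)
C(j) = 2*j*(8 + j - 4*j²) (C(j) = (j + j)*(j + (8 - 4*j²)) = (2*j)*(8 + j - 4*j²) = 2*j*(8 + j - 4*j²))
r(o) = -1 - 4*o
(-29642 + C(-156))/(r(103) + Y) = (-29642 + 2*(-156)*(8 - 156 - 4*(-156)²))/((-1 - 4*103) + 42194) = (-29642 + 2*(-156)*(8 - 156 - 4*24336))/((-1 - 412) + 42194) = (-29642 + 2*(-156)*(8 - 156 - 97344))/(-413 + 42194) = (-29642 + 2*(-156)*(-97492))/41781 = (-29642 + 30417504)*(1/41781) = 30387862*(1/41781) = 30387862/41781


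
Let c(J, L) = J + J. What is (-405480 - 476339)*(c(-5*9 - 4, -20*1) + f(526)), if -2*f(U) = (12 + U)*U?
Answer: 124858515848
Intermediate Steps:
c(J, L) = 2*J
f(U) = -U*(12 + U)/2 (f(U) = -(12 + U)*U/2 = -U*(12 + U)/2)
(-405480 - 476339)*(c(-5*9 - 4, -20*1) + f(526)) = (-405480 - 476339)*(2*(-5*9 - 4) - 1/2*526*(12 + 526)) = -881819*(2*(-45 - 4) - 1/2*526*538) = -881819*(2*(-49) - 141494) = -881819*(-98 - 141494) = -881819*(-141592) = 124858515848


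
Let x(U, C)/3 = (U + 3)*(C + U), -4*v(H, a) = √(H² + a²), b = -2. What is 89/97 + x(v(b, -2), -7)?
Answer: -11753/194 + 6*√2 ≈ -52.097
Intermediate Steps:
v(H, a) = -√(H² + a²)/4
x(U, C) = 3*(3 + U)*(C + U) (x(U, C) = 3*((U + 3)*(C + U)) = 3*((3 + U)*(C + U)) = 3*(3 + U)*(C + U))
89/97 + x(v(b, -2), -7) = 89/97 + (3*(-√((-2)² + (-2)²)/4)² + 9*(-7) + 9*(-√((-2)² + (-2)²)/4) + 3*(-7)*(-√((-2)² + (-2)²)/4)) = (1/97)*89 + (3*(-√(4 + 4)/4)² - 63 + 9*(-√(4 + 4)/4) + 3*(-7)*(-√(4 + 4)/4)) = 89/97 + (3*(-√2/2)² - 63 + 9*(-√2/2) + 3*(-7)*(-√2/2)) = 89/97 + (3*(½) - 63 - 9*√2/2 + 21*√2/2) = 89/97 + (3/2 - 63 - 9*√2/2 + 21*√2/2) = 89/97 + (-123/2 + 6*√2) = -11753/194 + 6*√2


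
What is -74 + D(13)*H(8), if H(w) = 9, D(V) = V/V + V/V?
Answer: -56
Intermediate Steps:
D(V) = 2 (D(V) = 1 + 1 = 2)
-74 + D(13)*H(8) = -74 + 2*9 = -74 + 18 = -56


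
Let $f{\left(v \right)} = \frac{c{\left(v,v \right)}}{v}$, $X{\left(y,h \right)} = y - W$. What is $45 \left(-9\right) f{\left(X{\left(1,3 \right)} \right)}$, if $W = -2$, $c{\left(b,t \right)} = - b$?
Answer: $405$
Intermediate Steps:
$X{\left(y,h \right)} = 2 + y$ ($X{\left(y,h \right)} = y - -2 = y + 2 = 2 + y$)
$f{\left(v \right)} = -1$ ($f{\left(v \right)} = \frac{\left(-1\right) v}{v} = -1$)
$45 \left(-9\right) f{\left(X{\left(1,3 \right)} \right)} = 45 \left(-9\right) \left(-1\right) = \left(-405\right) \left(-1\right) = 405$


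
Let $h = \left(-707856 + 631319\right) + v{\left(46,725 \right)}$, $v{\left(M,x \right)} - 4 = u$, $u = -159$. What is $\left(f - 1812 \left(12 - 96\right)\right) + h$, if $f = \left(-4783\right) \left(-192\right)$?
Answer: $993852$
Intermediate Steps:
$v{\left(M,x \right)} = -155$ ($v{\left(M,x \right)} = 4 - 159 = -155$)
$h = -76692$ ($h = \left(-707856 + 631319\right) - 155 = -76537 - 155 = -76692$)
$f = 918336$
$\left(f - 1812 \left(12 - 96\right)\right) + h = \left(918336 - 1812 \left(12 - 96\right)\right) - 76692 = \left(918336 - -152208\right) - 76692 = \left(918336 + 152208\right) - 76692 = 1070544 - 76692 = 993852$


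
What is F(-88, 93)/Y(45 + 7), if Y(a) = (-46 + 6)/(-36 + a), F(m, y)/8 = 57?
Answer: -912/5 ≈ -182.40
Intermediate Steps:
F(m, y) = 456 (F(m, y) = 8*57 = 456)
Y(a) = -40/(-36 + a)
F(-88, 93)/Y(45 + 7) = 456/((-40/(-36 + (45 + 7)))) = 456/((-40/(-36 + 52))) = 456/((-40/16)) = 456/((-40*1/16)) = 456/(-5/2) = 456*(-2/5) = -912/5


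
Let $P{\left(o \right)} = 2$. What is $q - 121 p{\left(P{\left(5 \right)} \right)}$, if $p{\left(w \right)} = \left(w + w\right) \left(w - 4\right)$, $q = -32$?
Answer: $936$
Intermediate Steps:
$p{\left(w \right)} = 2 w \left(-4 + w\right)$
$q - 121 p{\left(P{\left(5 \right)} \right)} = -32 - 121 \cdot 2 \cdot 2 \left(-4 + 2\right) = -32 - 121 \cdot 2 \cdot 2 \left(-2\right) = -32 - -968 = -32 + 968 = 936$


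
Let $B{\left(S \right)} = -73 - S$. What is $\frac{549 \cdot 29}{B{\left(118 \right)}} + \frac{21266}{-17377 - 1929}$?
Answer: $- \frac{3177884}{37627} \approx -84.458$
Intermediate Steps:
$\frac{549 \cdot 29}{B{\left(118 \right)}} + \frac{21266}{-17377 - 1929} = \frac{549 \cdot 29}{-73 - 118} + \frac{21266}{-17377 - 1929} = \frac{15921}{-73 - 118} + \frac{21266}{-17377 - 1929} = \frac{15921}{-191} + \frac{21266}{-19306} = 15921 \left(- \frac{1}{191}\right) + 21266 \left(- \frac{1}{19306}\right) = - \frac{15921}{191} - \frac{217}{197} = - \frac{3177884}{37627}$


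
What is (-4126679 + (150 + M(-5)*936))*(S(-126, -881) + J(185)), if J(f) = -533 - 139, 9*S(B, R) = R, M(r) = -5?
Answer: 28625147161/9 ≈ 3.1806e+9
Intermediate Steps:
S(B, R) = R/9
J(f) = -672
(-4126679 + (150 + M(-5)*936))*(S(-126, -881) + J(185)) = (-4126679 + (150 - 5*936))*((1/9)*(-881) - 672) = (-4126679 + (150 - 4680))*(-881/9 - 672) = (-4126679 - 4530)*(-6929/9) = -4131209*(-6929/9) = 28625147161/9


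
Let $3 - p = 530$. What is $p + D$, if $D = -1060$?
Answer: $-1587$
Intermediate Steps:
$p = -527$ ($p = 3 - 530 = -527$)
$p + D = -527 - 1060 = -1587$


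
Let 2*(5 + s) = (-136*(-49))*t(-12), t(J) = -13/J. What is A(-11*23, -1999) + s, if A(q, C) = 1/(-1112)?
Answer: 12025165/3336 ≈ 3604.7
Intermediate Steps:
A(q, C) = -1/1112
s = 10814/3 (s = -5 + ((-136*(-49))*(-13/(-12)))/2 = -5 + (6664*(-13*(-1/12)))/2 = -5 + (6664*(13/12))/2 = -5 + (½)*(21658/3) = -5 + 10829/3 = 10814/3 ≈ 3604.7)
A(-11*23, -1999) + s = -1/1112 + 10814/3 = 12025165/3336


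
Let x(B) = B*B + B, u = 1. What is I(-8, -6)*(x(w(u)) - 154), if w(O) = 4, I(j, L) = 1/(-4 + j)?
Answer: 67/6 ≈ 11.167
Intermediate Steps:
x(B) = B + B² (x(B) = B² + B = B + B²)
I(-8, -6)*(x(w(u)) - 154) = (4*(1 + 4) - 154)/(-4 - 8) = (4*5 - 154)/(-12) = -(20 - 154)/12 = -1/12*(-134) = 67/6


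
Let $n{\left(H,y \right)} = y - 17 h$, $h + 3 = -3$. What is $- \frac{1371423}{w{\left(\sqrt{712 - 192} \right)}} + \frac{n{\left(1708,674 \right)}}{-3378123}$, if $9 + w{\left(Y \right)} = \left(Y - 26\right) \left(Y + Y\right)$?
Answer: $\frac{227450153129455}{55195151697} + \frac{47542664 \sqrt{130}}{114373} \approx 8860.3$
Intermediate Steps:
$h = -6$ ($h = -3 - 3 = -6$)
$n{\left(H,y \right)} = 102 + y$ ($n{\left(H,y \right)} = y - -102 = y + 102 = 102 + y$)
$w{\left(Y \right)} = -9 + 2 Y \left(-26 + Y\right)$ ($w{\left(Y \right)} = -9 + \left(Y - 26\right) \left(Y + Y\right) = -9 + \left(-26 + Y\right) 2 Y = -9 + 2 Y \left(-26 + Y\right)$)
$- \frac{1371423}{w{\left(\sqrt{712 - 192} \right)}} + \frac{n{\left(1708,674 \right)}}{-3378123} = - \frac{1371423}{-9 - 52 \sqrt{712 - 192} + 2 \left(\sqrt{712 - 192}\right)^{2}} + \frac{102 + 674}{-3378123} = - \frac{1371423}{-9 - 52 \sqrt{520} + 2 \left(\sqrt{520}\right)^{2}} + 776 \left(- \frac{1}{3378123}\right) = - \frac{1371423}{-9 - 52 \cdot 2 \sqrt{130} + 2 \left(2 \sqrt{130}\right)^{2}} - \frac{776}{3378123} = - \frac{1371423}{-9 - 104 \sqrt{130} + 2 \cdot 520} - \frac{776}{3378123} = - \frac{1371423}{-9 - 104 \sqrt{130} + 1040} - \frac{776}{3378123} = - \frac{1371423}{1031 - 104 \sqrt{130}} - \frac{776}{3378123} = - \frac{776}{3378123} - \frac{1371423}{1031 - 104 \sqrt{130}}$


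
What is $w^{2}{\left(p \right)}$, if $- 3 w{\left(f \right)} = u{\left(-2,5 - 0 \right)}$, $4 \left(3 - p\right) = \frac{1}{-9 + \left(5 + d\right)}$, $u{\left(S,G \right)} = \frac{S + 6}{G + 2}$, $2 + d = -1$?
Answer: $\frac{16}{441} \approx 0.036281$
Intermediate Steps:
$d = -3$ ($d = -2 - 1 = -3$)
$u{\left(S,G \right)} = \frac{6 + S}{2 + G}$
$p = \frac{85}{28}$ ($p = 3 - \frac{1}{4 \left(-9 + \left(5 - 3\right)\right)} = 3 - \frac{1}{4 \left(-9 + 2\right)} = 3 - \frac{1}{4 \left(-7\right)} = 3 - - \frac{1}{28} = 3 + \frac{1}{28} = \frac{85}{28} \approx 3.0357$)
$w{\left(f \right)} = - \frac{4}{21}$ ($w{\left(f \right)} = - \frac{\frac{1}{2 + \left(5 - 0\right)} \left(6 - 2\right)}{3} = - \frac{\frac{1}{2 + \left(5 + 0\right)} 4}{3} = - \frac{\frac{1}{2 + 5} \cdot 4}{3} = - \frac{\frac{1}{7} \cdot 4}{3} = \left(- \frac{1}{3}\right) \frac{4}{7} = - \frac{4}{21}$)
$w^{2}{\left(p \right)} = \left(- \frac{4}{21}\right)^{2} = \frac{16}{441}$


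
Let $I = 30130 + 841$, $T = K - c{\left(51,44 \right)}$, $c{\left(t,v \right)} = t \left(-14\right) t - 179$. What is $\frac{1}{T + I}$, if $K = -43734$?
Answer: $\frac{1}{23830} \approx 4.1964 \cdot 10^{-5}$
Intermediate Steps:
$c{\left(t,v \right)} = -179 - 14 t^{2}$ ($c{\left(t,v \right)} = - 14 t t - 179 = - 14 t^{2} - 179 = -179 - 14 t^{2}$)
$T = -7141$ ($T = -43734 - \left(-179 - 14 \cdot 51^{2}\right) = -43734 - \left(-179 - 36414\right) = -43734 - -36593 = -43734 + 36593 = -7141$)
$I = 30971$
$\frac{1}{T + I} = \frac{1}{-7141 + 30971} = \frac{1}{23830}$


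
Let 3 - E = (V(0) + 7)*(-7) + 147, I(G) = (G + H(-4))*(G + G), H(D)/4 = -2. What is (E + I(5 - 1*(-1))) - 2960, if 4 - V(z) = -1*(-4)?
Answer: -3079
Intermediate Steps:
H(D) = -8 (H(D) = 4*(-2) = -8)
V(z) = 0 (V(z) = 4 - (-1)*(-4) = 4 - 1*4 = 4 - 4 = 0)
I(G) = 2*G*(-8 + G) (I(G) = (G - 8)*(G + G) = (-8 + G)*(2*G) = 2*G*(-8 + G))
E = -95 (E = 3 - ((0 + 7)*(-7) + 147) = 3 - (7*(-7) + 147) = 3 - (-49 + 147) = 3 - 1*98 = 3 - 98 = -95)
(E + I(5 - 1*(-1))) - 2960 = (-95 + 2*(5 - 1*(-1))*(-8 + (5 - 1*(-1)))) - 2960 = (-95 + 2*(5 + 1)*(-8 + (5 + 1))) - 2960 = (-95 + 2*6*(-8 + 6)) - 2960 = (-95 + 2*6*(-2)) - 2960 = (-95 - 24) - 2960 = -119 - 2960 = -3079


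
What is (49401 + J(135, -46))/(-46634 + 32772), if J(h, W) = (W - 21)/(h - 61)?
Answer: -3655607/1025788 ≈ -3.5637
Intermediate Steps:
J(h, W) = (-21 + W)/(-61 + h)
(49401 + J(135, -46))/(-46634 + 32772) = (49401 + (-21 - 46)/(-61 + 135))/(-46634 + 32772) = (49401 - 67/74)/(-13862) = (49401 + (1/74)*(-67))*(-1/13862) = (49401 - 67/74)*(-1/13862) = (3655607/74)*(-1/13862) = -3655607/1025788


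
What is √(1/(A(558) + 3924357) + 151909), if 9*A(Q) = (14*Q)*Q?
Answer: √2952601230479187210/4408701 ≈ 389.75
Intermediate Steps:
A(Q) = 14*Q²/9 (A(Q) = ((14*Q)*Q)/9 = (14*Q²)/9 = 14*Q²/9)
√(1/(A(558) + 3924357) + 151909) = √(1/((14/9)*558² + 3924357) + 151909) = √(1/((14/9)*311364 + 3924357) + 151909) = √(1/(484344 + 3924357) + 151909) = √(1/4408701 + 151909) = √(669721360210/4408701) = √2952601230479187210/4408701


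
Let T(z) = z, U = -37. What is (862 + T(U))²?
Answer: 680625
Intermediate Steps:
(862 + T(U))² = (862 - 37)² = 825² = 680625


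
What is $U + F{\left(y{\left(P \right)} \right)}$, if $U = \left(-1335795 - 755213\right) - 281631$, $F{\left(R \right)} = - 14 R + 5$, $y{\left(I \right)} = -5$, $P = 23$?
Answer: $-2372564$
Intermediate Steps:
$F{\left(R \right)} = 5 - 14 R$
$U = -2372639$ ($U = -2091008 - 281631 = -2372639$)
$U + F{\left(y{\left(P \right)} \right)} = -2372639 + \left(5 - -70\right) = -2372639 + \left(5 + 70\right) = -2372639 + 75 = -2372564$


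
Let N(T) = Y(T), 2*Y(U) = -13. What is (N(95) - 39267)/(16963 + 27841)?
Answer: -78547/89608 ≈ -0.87656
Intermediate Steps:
Y(U) = -13/2 (Y(U) = (½)*(-13) = -13/2)
N(T) = -13/2
(N(95) - 39267)/(16963 + 27841) = (-13/2 - 39267)/(16963 + 27841) = -78547/2/44804 = -78547/2*1/44804 = -78547/89608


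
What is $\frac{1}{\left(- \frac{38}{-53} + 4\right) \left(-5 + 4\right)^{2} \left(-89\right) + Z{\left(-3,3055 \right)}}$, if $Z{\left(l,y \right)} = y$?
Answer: $\frac{53}{139665} \approx 0.00037948$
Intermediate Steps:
$\frac{1}{\left(- \frac{38}{-53} + 4\right) \left(-5 + 4\right)^{2} \left(-89\right) + Z{\left(-3,3055 \right)}} = \frac{1}{\left(- \frac{38}{-53} + 4\right) \left(-5 + 4\right)^{2} \left(-89\right) + 3055} = \frac{1}{\left(\left(-38\right) \left(- \frac{1}{53}\right) + 4\right) \left(-1\right)^{2} \left(-89\right) + 3055} = \frac{1}{\left(\frac{38}{53} + 4\right) 1 \left(-89\right) + 3055} = \frac{1}{\frac{250}{53} \cdot 1 \left(-89\right) + 3055} = \frac{1}{\frac{250}{53} \left(-89\right) + 3055} = \frac{1}{- \frac{22250}{53} + 3055} = \frac{1}{\frac{139665}{53}} = \frac{53}{139665}$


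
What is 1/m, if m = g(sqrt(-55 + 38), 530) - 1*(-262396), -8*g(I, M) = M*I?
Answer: 4198336/1101627766881 + 1060*I*sqrt(17)/1101627766881 ≈ 3.811e-6 + 3.9673e-9*I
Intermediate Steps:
g(I, M) = -I*M/8 (g(I, M) = -M*I/8 = -I*M/8)
m = 262396 - 265*I*sqrt(17)/4 (m = -1/8*sqrt(-55 + 38)*530 - 1*(-262396) = -1/8*sqrt(-17)*530 + 262396 = -1/8*I*sqrt(17)*530 + 262396 = -265*I*sqrt(17)/4 + 262396 = 262396 - 265*I*sqrt(17)/4 ≈ 2.624e+5 - 273.16*I)
1/m = 1/(262396 - 265*I*sqrt(17)/4)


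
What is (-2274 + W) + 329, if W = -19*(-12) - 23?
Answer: -1740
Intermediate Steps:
W = 205 (W = 228 - 23 = 205)
(-2274 + W) + 329 = (-2274 + 205) + 329 = -2069 + 329 = -1740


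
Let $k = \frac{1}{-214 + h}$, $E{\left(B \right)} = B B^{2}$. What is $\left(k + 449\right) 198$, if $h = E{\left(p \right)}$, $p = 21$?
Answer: $\frac{804296592}{9047} \approx 88902.0$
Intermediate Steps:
$E{\left(B \right)} = B^{3}$
$h = 9261$ ($h = 21^{3} = 9261$)
$k = \frac{1}{9047}$ ($k = \frac{1}{-214 + 9261} = \frac{1}{9047} \approx 0.00011053$)
$\left(k + 449\right) 198 = \left(\frac{1}{9047} + 449\right) 198 = \frac{4062104}{9047} \cdot 198 = \frac{804296592}{9047}$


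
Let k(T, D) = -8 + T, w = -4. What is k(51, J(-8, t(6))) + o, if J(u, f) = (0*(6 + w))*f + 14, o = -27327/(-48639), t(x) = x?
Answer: 706268/16213 ≈ 43.562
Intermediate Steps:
o = 9109/16213 (o = -27327*(-1/48639) = 9109/16213 ≈ 0.56183)
J(u, f) = 14 (J(u, f) = (0*(6 - 4))*f + 14 = (0*2)*f + 14 = 0*f + 14 = 0 + 14 = 14)
k(51, J(-8, t(6))) + o = (-8 + 51) + 9109/16213 = 43 + 9109/16213 = 706268/16213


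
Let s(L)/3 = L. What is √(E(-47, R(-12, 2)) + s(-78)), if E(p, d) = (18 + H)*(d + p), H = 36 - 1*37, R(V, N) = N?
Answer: 3*I*√111 ≈ 31.607*I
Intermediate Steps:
s(L) = 3*L
H = -1 (H = 36 - 37 = -1)
E(p, d) = 17*d + 17*p (E(p, d) = (18 - 1)*(d + p) = 17*(d + p) = 17*d + 17*p)
√(E(-47, R(-12, 2)) + s(-78)) = √((17*2 + 17*(-47)) + 3*(-78)) = √((34 - 799) - 234) = √(-765 - 234) = √(-999) = 3*I*√111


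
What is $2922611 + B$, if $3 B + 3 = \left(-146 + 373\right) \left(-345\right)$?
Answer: $2896505$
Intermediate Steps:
$B = -26106$ ($B = -1 + \frac{\left(-146 + 373\right) \left(-345\right)}{3} = -1 + \frac{227 \left(-345\right)}{3} = -1 + \frac{1}{3} \left(-78315\right) = -1 - 26105 = -26106$)
$2922611 + B = 2922611 - 26106 = 2896505$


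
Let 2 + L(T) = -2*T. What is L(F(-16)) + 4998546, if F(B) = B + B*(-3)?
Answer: 4998480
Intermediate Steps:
F(B) = -2*B (F(B) = B - 3*B = -2*B)
L(T) = -2 - 2*T
L(F(-16)) + 4998546 = (-2 - (-4)*(-16)) + 4998546 = (-2 - 2*32) + 4998546 = (-2 - 64) + 4998546 = -66 + 4998546 = 4998480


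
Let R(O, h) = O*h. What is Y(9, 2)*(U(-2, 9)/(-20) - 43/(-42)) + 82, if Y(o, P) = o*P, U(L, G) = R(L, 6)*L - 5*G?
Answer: 8353/70 ≈ 119.33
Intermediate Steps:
U(L, G) = -5*G + 6*L**2 (U(L, G) = (L*6)*L - 5*G = (6*L)*L - 5*G = 6*L**2 - 5*G = -5*G + 6*L**2)
Y(o, P) = P*o
Y(9, 2)*(U(-2, 9)/(-20) - 43/(-42)) + 82 = (2*9)*((-5*9 + 6*(-2)**2)/(-20) - 43/(-42)) + 82 = 18*((-45 + 6*4)*(-1/20) - 43*(-1/42)) + 82 = 18*((-45 + 24)*(-1/20) + 43/42) + 82 = 18*(-21*(-1/20) + 43/42) + 82 = 18*(21/20 + 43/42) + 82 = 18*(871/420) + 82 = 2613/70 + 82 = 8353/70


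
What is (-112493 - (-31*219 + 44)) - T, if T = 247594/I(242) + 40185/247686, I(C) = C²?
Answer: -63916228545584/604395121 ≈ -1.0575e+5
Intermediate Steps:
T = 2653290076/604395121 (T = 247594/(242²) + 40185/247686 = 247594/58564 + 40185*(1/247686) = 247594*(1/58564) + 13395/82562 = 123797/29282 + 13395/82562 = 2653290076/604395121 ≈ 4.3900)
(-112493 - (-31*219 + 44)) - T = (-112493 - (-31*219 + 44)) - 1*2653290076/604395121 = (-112493 - (-6789 + 44)) - 2653290076/604395121 = (-112493 - 1*(-6745)) - 2653290076/604395121 = (-112493 + 6745) - 2653290076/604395121 = -105748 - 2653290076/604395121 = -63916228545584/604395121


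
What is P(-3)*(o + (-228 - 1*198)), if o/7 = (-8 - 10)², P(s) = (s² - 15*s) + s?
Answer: 93942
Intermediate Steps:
P(s) = s² - 14*s
o = 2268 (o = 7*(-8 - 10)² = 7*(-18)² = 7*324 = 2268)
P(-3)*(o + (-228 - 1*198)) = (-3*(-14 - 3))*(2268 + (-228 - 1*198)) = (-3*(-17))*(2268 + (-228 - 198)) = 51*(2268 - 426) = 51*1842 = 93942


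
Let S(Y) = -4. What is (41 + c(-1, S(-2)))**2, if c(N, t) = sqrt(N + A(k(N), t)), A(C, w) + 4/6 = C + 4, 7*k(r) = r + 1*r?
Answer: (861 + sqrt(903))**2/441 ≈ 1800.4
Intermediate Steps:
k(r) = 2*r/7 (k(r) = (r + 1*r)/7 = (r + r)/7 = (2*r)/7 = 2*r/7)
A(C, w) = 10/3 + C (A(C, w) = -2/3 + (C + 4) = -2/3 + (4 + C) = 10/3 + C)
c(N, t) = sqrt(10/3 + 9*N/7) (c(N, t) = sqrt(N + (10/3 + 2*N/7)) = sqrt(10/3 + 9*N/7))
(41 + c(-1, S(-2)))**2 = (41 + sqrt(1470 + 567*(-1))/21)**2 = (41 + sqrt(1470 - 567)/21)**2 = (41 + sqrt(903)/21)**2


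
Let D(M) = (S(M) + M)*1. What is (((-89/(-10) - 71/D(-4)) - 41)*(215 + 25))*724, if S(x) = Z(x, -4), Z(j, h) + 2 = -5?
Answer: -49017696/11 ≈ -4.4562e+6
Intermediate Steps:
Z(j, h) = -7 (Z(j, h) = -2 - 5 = -7)
S(x) = -7
D(M) = -7 + M (D(M) = (-7 + M)*1 = -7 + M)
(((-89/(-10) - 71/D(-4)) - 41)*(215 + 25))*724 = (((-89/(-10) - 71/(-7 - 4)) - 41)*(215 + 25))*724 = (((-89*(-⅒) - 71/(-11)) - 41)*240)*724 = (((89/10 - 71*(-1/11)) - 41)*240)*724 = (((89/10 + 71/11) - 41)*240)*724 = ((1689/110 - 41)*240)*724 = -2821/110*240*724 = -67704/11*724 = -49017696/11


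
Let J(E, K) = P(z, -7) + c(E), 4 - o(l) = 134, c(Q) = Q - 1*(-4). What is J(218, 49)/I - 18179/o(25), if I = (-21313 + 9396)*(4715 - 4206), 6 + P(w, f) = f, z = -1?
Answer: 110269296617/788547890 ≈ 139.84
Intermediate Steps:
c(Q) = 4 + Q (c(Q) = Q + 4 = 4 + Q)
o(l) = -130 (o(l) = 4 - 1*134 = 4 - 134 = -130)
P(w, f) = -6 + f
J(E, K) = -9 + E (J(E, K) = (-6 - 7) + (4 + E) = -13 + (4 + E) = -9 + E)
I = -6065753 (I = -11917*509 = -6065753)
J(218, 49)/I - 18179/o(25) = (-9 + 218)/(-6065753) - 18179/(-130) = 209*(-1/6065753) - 18179*(-1/130) = -209/6065753 + 18179/130 = 110269296617/788547890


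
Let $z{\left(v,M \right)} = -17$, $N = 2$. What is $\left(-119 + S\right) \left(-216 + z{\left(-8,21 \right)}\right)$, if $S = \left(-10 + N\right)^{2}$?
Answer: $12815$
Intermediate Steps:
$S = 64$ ($S = \left(-10 + 2\right)^{2} = \left(-8\right)^{2} = 64$)
$\left(-119 + S\right) \left(-216 + z{\left(-8,21 \right)}\right) = \left(-119 + 64\right) \left(-216 - 17\right) = \left(-55\right) \left(-233\right) = 12815$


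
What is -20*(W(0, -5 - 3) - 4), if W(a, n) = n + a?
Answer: 240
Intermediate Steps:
W(a, n) = a + n
-20*(W(0, -5 - 3) - 4) = -20*((0 + (-5 - 3)) - 4) = -20*((0 - 8) - 4) = -20*(-8 - 4) = -20*(-12) = 240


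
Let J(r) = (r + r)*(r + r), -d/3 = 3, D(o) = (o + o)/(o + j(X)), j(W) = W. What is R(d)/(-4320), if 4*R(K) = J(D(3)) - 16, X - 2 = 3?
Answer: 11/13824 ≈ 0.00079572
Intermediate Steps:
X = 5 (X = 2 + 3 = 5)
D(o) = 2*o/(5 + o) (D(o) = (o + o)/(o + 5) = (2*o)/(5 + o) = 2*o/(5 + o))
d = -9 (d = -3*3 = -9)
J(r) = 4*r² (J(r) = (2*r)*(2*r) = 4*r²)
R(K) = -55/16 (R(K) = (4*(2*3/(5 + 3))² - 16)/4 = (4*(2*3/8)² - 16)/4 = (4*(2*3*(⅛))² - 16)/4 = (4*(¾)² - 16)/4 = (4*(9/16) - 16)/4 = (9/4 - 16)/4 = (¼)*(-55/4) = -55/16)
R(d)/(-4320) = -55/16/(-4320) = -55/16*(-1/4320) = 11/13824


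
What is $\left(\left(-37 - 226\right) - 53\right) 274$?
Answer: $-86584$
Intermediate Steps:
$\left(\left(-37 - 226\right) - 53\right) 274 = \left(-263 - 53\right) 274 = \left(-316\right) 274 = -86584$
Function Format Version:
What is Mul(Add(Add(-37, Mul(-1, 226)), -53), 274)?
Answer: -86584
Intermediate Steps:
Mul(Add(Add(-37, Mul(-1, 226)), -53), 274) = Mul(Add(Add(-37, -226), -53), 274) = Mul(Add(-263, -53), 274) = Mul(-316, 274) = -86584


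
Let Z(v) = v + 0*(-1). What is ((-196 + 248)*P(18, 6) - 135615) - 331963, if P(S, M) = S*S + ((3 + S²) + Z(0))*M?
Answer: -348706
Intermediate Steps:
Z(v) = v (Z(v) = v + 0 = v)
P(S, M) = S² + M*(3 + S²) (P(S, M) = S*S + ((3 + S²) + 0)*M = S² + (3 + S²)*M = S² + M*(3 + S²))
((-196 + 248)*P(18, 6) - 135615) - 331963 = ((-196 + 248)*(18² + 3*6 + 6*18²) - 135615) - 331963 = (52*(324 + 18 + 6*324) - 135615) - 331963 = (52*(324 + 18 + 1944) - 135615) - 331963 = (52*2286 - 135615) - 331963 = (118872 - 135615) - 331963 = -16743 - 331963 = -348706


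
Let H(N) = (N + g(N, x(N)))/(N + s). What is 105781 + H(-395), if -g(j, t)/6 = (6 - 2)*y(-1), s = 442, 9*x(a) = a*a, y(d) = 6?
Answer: 4971168/47 ≈ 1.0577e+5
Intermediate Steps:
x(a) = a²/9 (x(a) = (a*a)/9 = a²/9)
g(j, t) = -144 (g(j, t) = -6*(6 - 2)*6 = -24*6 = -6*24 = -144)
H(N) = (-144 + N)/(442 + N) (H(N) = (N - 144)/(N + 442) = (-144 + N)/(442 + N))
105781 + H(-395) = 105781 + (-144 - 395)/(442 - 395) = 105781 - 539/47 = 4971168/47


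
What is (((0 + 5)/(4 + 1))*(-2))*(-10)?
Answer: 20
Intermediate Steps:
(((0 + 5)/(4 + 1))*(-2))*(-10) = ((5/5)*(-2))*(-10) = ((5*(1/5))*(-2))*(-10) = (1*(-2))*(-10) = -2*(-10) = 20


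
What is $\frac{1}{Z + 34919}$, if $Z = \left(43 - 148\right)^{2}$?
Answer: $\frac{1}{45944} \approx 2.1766 \cdot 10^{-5}$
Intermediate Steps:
$Z = 11025$ ($Z = \left(-105\right)^{2} = 11025$)
$\frac{1}{Z + 34919} = \frac{1}{11025 + 34919} = \frac{1}{45944}$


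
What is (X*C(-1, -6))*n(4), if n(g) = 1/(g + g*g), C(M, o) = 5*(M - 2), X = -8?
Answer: 6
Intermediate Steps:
C(M, o) = -10 + 5*M (C(M, o) = 5*(-2 + M) = -10 + 5*M)
n(g) = 1/(g + g**2)
(X*C(-1, -6))*n(4) = (-8*(-10 + 5*(-1)))*(1/(4*(1 + 4))) = (-8*(-10 - 5))*((1/4)/5) = (-8*(-15))*((1/4)*(1/5)) = 120*(1/20) = 6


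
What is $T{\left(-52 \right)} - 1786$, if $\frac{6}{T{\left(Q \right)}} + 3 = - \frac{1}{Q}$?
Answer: $- \frac{277142}{155} \approx -1788.0$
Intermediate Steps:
$T{\left(Q \right)} = \frac{6}{-3 - \frac{1}{Q}}$
$T{\left(-52 \right)} - 1786 = \left(-6\right) \left(-52\right) \frac{1}{1 + 3 \left(-52\right)} - 1786 = \left(-6\right) \left(-52\right) \frac{1}{1 - 156} - 1786 = \left(-6\right) \left(-52\right) \frac{1}{-155} - 1786 = \left(-6\right) \left(-52\right) \left(- \frac{1}{155}\right) - 1786 = - \frac{312}{155} - 1786 = - \frac{277142}{155}$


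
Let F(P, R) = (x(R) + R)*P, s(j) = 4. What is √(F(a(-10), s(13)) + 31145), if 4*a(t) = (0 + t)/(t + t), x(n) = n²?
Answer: √124590/2 ≈ 176.49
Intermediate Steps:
a(t) = ⅛ (a(t) = ((0 + t)/(t + t))/4 = (t/((2*t)))/4 = (t*(1/(2*t)))/4 = (¼)*(½) = ⅛)
F(P, R) = P*(R + R²) (F(P, R) = (R² + R)*P = (R + R²)*P = P*(R + R²))
√(F(a(-10), s(13)) + 31145) = √((⅛)*4*(1 + 4) + 31145) = √((⅛)*4*5 + 31145) = √(5/2 + 31145) = √(62295/2) = √124590/2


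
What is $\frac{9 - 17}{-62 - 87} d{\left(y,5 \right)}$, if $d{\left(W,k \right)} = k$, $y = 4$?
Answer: $\frac{40}{149} \approx 0.26846$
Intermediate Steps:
$\frac{9 - 17}{-62 - 87} d{\left(y,5 \right)} = \frac{9 - 17}{-62 - 87} \cdot 5 = - \frac{8}{-149} \cdot 5 = \left(-8\right) \left(- \frac{1}{149}\right) 5 = \frac{8}{149} \cdot 5 = \frac{40}{149}$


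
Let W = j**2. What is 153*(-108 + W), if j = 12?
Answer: 5508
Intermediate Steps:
W = 144 (W = 12**2 = 144)
153*(-108 + W) = 153*(-108 + 144) = 153*36 = 5508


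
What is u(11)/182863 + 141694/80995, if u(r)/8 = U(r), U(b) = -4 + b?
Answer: 25915125642/14810988685 ≈ 1.7497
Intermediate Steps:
u(r) = -32 + 8*r (u(r) = 8*(-4 + r) = -32 + 8*r)
u(11)/182863 + 141694/80995 = (-32 + 8*11)/182863 + 141694/80995 = (-32 + 88)*(1/182863) + 141694*(1/80995) = 56*(1/182863) + 141694/80995 = 56/182863 + 141694/80995 = 25915125642/14810988685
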